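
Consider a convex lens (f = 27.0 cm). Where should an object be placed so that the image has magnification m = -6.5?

m = −d_i/d_o ⇒ d_i = −m·d_o.
1/f = 1/d_o + 1/d_i = 1/d_o − 1/(m·d_o) = (1 − 1/m)/d_o, so d_o = f(1 − 1/m) = (27.00)(1 − 1/(-6.5)) = 31.2 cm.

31.2 cm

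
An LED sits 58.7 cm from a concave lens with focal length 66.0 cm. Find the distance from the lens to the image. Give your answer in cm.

31.1 cm

For a concave lens, f = -66.0 cm.
Lens equation: 1/d_i = 1/f − 1/d_o = 1/(-66.00) − 1/(58.7) = -0.01515 − 0.01704 = -0.03219, so d_i = -31.1 cm.
The image is virtual, upright and reduced, on the same side as the object.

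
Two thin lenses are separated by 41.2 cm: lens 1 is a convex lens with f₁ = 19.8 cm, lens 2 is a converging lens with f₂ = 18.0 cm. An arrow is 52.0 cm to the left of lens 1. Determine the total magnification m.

Lens 1: 1/d_i1 = 1/(19.8) − 1/(52.0) = 0.03127, so d_i1 = 31.98 cm; m₁ = −d_i1/d_o1 = -0.6150.
d_o2 = 41.2 − (31.98) = 9.220 cm.
Lens 2: 1/d_i2 = 1/(18.0) − 1/(9.220) = -0.05290, so d_i2 = -18.90 cm; m₂ = −d_i2/d_o2 = +2.050.
m = m₁·m₂ = (-0.6150)(+2.050) = -1.26.

m = -1.26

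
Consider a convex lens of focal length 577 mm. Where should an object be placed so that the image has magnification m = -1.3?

1020 mm

m = −d_i/d_o ⇒ d_i = −m·d_o.
1/f = 1/d_o + 1/d_i = 1/d_o − 1/(m·d_o) = (1 − 1/m)/d_o, so d_o = f(1 − 1/m) = (577.0)(1 − 1/(-1.3)) = 1020 mm.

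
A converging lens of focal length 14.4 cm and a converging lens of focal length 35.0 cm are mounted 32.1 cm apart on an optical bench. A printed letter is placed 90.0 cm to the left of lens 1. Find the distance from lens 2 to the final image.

Lens 1: 1/d_i1 = 1/f₁ − 1/d_o1 = 1/(14.4) − 1/(90.0) = 0.05833, so d_i1 = 17.14 cm.
The intermediate image is 17.14 cm to the right of lens 1, which is 32.1 − (17.14) = 14.96 cm to the left of lens 2, so d_o2 = +14.96 cm.
Lens 2: 1/d_i2 = 1/f₂ − 1/d_o2 = 1/(35.0) − 1/(14.96) = -0.03827, so d_i2 = -26.1 cm.
The final image is virtual, 26.1 cm to the left of lens 2 (overall magnification ≈ -0.33).

26.1 cm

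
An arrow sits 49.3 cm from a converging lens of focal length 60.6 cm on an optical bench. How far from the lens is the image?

264 cm

Lens equation: 1/s_i = 1/f − 1/s_o = 1/(60.60) − 1/(49.3) = 0.01650 − 0.02028 = -0.003782, so s_i = -264 cm.
The image is virtual, upright and enlarged, on the same side as the object.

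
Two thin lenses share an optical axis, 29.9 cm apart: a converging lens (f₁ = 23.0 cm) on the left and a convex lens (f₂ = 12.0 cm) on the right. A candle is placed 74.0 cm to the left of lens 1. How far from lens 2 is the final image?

2.69 cm

Lens 1: 1/d_i1 = 1/f₁ − 1/d_o1 = 1/(23.0) − 1/(74.0) = 0.02996, so d_i1 = 33.37 cm.
The intermediate image is 33.37 cm to the right of lens 1, which lies 3.470 cm to the right of lens 2 — a virtual object — so d_o2 = −3.470 cm.
Lens 2: 1/d_i2 = 1/f₂ − 1/d_o2 = 1/(12.0) − 1/(-3.470) = 0.3715, so d_i2 = 2.69 cm.
The final image is real, 2.69 cm to the right of lens 2 (overall magnification ≈ -0.35).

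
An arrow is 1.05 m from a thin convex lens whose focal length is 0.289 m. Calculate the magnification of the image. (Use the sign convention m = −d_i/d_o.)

1/d_i = 1/f − 1/d_o = 1/(0.2890) − 1/(1.05) = 2.508, so d_i = 0.3988 m.
m = −d_i/d_o = −(0.3988)/(1.05) = -0.380.
The image is real, inverted and reduced, on the far side of the lens.

m = -0.380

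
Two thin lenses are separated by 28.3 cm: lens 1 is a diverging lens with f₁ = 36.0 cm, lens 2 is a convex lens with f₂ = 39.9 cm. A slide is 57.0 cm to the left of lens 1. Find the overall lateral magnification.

m = -1.48

f₁ = −36.0 cm (diverging).
Lens 1: 1/d_i1 = 1/(-36.0) − 1/(57.0) = -0.04532, so d_i1 = -22.06 cm; m₁ = −d_i1/d_o1 = +0.3870.
d_o2 = 28.3 − (-22.06) = 50.36 cm.
Lens 2: 1/d_i2 = 1/(39.9) − 1/(50.36) = 0.005206, so d_i2 = 192.1 cm; m₂ = −d_i2/d_o2 = -3.815.
m = m₁·m₂ = (+0.3870)(-3.815) = -1.48.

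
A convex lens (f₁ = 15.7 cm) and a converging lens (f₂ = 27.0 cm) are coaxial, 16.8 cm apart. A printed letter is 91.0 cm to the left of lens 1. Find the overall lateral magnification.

Lens 1: 1/d_i1 = 1/(15.7) − 1/(91.0) = 0.05271, so d_i1 = 18.97 cm; m₁ = −d_i1/d_o1 = -0.2085.
d_o2 = 16.8 − (18.97) = -2.170 cm (virtual object).
Lens 2: 1/d_i2 = 1/(27.0) − 1/(-2.170) = 0.4979, so d_i2 = 2.009 cm; m₂ = −d_i2/d_o2 = +0.9256.
m = m₁·m₂ = (-0.2085)(+0.9256) = -0.193.

m = -0.193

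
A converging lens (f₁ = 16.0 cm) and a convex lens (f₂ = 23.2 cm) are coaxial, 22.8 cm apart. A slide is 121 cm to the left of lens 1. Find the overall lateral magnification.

m = -0.188

Lens 1: 1/d_i1 = 1/(16.0) − 1/(121) = 0.05424, so d_i1 = 18.44 cm; m₁ = −d_i1/d_o1 = -0.1524.
d_o2 = 22.8 − (18.44) = 4.360 cm.
Lens 2: 1/d_i2 = 1/(23.2) − 1/(4.360) = -0.1863, so d_i2 = -5.369 cm; m₂ = −d_i2/d_o2 = +1.231.
m = m₁·m₂ = (-0.1524)(+1.231) = -0.188.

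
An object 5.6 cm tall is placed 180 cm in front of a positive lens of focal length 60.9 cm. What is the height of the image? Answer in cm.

1/d_i = 1/f − 1/d_o = 1/(60.90) − 1/(180) = 0.01086, so d_i = 92.04 cm.
m = −d_i/d_o = -0.5113.
|h_i| = |m|·h_o = 0.5113 × 5.6 = 2.86 cm. The image is real, inverted and reduced, on the far side of the lens.

2.86 cm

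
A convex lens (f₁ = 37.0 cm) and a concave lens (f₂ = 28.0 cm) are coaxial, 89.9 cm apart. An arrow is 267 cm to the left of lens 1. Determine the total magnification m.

m = -0.0601

Lens 1: 1/d_i1 = 1/(37.0) − 1/(267) = 0.02328, so d_i1 = 42.95 cm; m₁ = −d_i1/d_o1 = -0.1609.
d_o2 = 89.9 − (42.95) = 46.95 cm.
f₂ = −28.0 cm (diverging).
Lens 2: 1/d_i2 = 1/(-28.0) − 1/(46.95) = -0.05701, so d_i2 = -17.54 cm; m₂ = −d_i2/d_o2 = +0.3736.
m = m₁·m₂ = (-0.1609)(+0.3736) = -0.0601.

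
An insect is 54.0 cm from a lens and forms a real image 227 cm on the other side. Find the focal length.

Real image ⇒ d_i = +227 cm.
1/f = 1/d_o + 1/d_i = 1/(54.0) + 1/(227) = 0.02292, so f = 43.6 cm.
Since f is positive, the lens is converging.

f = 43.6 cm (converging)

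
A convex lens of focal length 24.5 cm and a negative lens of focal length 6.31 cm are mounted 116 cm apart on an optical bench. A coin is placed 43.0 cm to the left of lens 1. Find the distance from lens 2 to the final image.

5.70 cm

Lens 1: 1/d_i1 = 1/f₁ − 1/d_o1 = 1/(24.5) − 1/(43.0) = 0.01756, so d_i1 = 56.95 cm.
The intermediate image is 56.95 cm to the right of lens 1, which is 116 − (56.95) = 59.05 cm to the left of lens 2, so d_o2 = +59.05 cm.
Lens 2 is diverging, so f₂ = −6.31 cm.
Lens 2: 1/d_i2 = 1/f₂ − 1/d_o2 = 1/(-6.31) − 1/(59.05) = -0.1754, so d_i2 = -5.70 cm.
The final image is virtual, 5.70 cm to the left of lens 2 (overall magnification ≈ -0.13).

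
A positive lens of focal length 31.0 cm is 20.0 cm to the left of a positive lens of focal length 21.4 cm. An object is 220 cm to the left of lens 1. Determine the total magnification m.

m = -0.0936

Lens 1: 1/d_i1 = 1/(31.0) − 1/(220) = 0.02771, so d_i1 = 36.08 cm; m₁ = −d_i1/d_o1 = -0.1640.
d_o2 = 20.0 − (36.08) = -16.08 cm (virtual object).
Lens 2: 1/d_i2 = 1/(21.4) − 1/(-16.08) = 0.1089, so d_i2 = 9.181 cm; m₂ = −d_i2/d_o2 = +0.5710.
m = m₁·m₂ = (-0.1640)(+0.5710) = -0.0936.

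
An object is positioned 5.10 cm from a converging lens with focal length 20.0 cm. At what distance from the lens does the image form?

Thin-lens equation: 1/q = 1/f − 1/p = 1/(20.00) − 1/(5.10) = 0.05000 − 0.1961 = -0.1461, so q = -6.85 cm.
The image is virtual, upright and enlarged, on the same side as the object.

6.85 cm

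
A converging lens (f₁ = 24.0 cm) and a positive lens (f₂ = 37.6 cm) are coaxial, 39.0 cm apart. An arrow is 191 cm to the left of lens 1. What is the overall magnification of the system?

Lens 1: 1/d_i1 = 1/(24.0) − 1/(191) = 0.03643, so d_i1 = 27.45 cm; m₁ = −d_i1/d_o1 = -0.1437.
d_o2 = 39.0 − (27.45) = 11.55 cm.
Lens 2: 1/d_i2 = 1/(37.6) − 1/(11.55) = -0.05998, so d_i2 = -16.67 cm; m₂ = −d_i2/d_o2 = +1.443.
m = m₁·m₂ = (-0.1437)(+1.443) = -0.207.

m = -0.207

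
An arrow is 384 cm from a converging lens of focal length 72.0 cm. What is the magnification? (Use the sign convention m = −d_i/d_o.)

m = -0.231

1/d_i = 1/f − 1/d_o = 1/(72.00) − 1/(384) = 0.01128, so d_i = 88.62 cm.
m = −d_i/d_o = −(88.62)/(384) = -0.231.
The image is real, inverted and reduced, on the far side of the lens.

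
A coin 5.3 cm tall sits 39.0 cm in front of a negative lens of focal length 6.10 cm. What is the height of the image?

For a negative lens, f = -6.10 cm.
1/d_i = 1/f − 1/d_o = 1/(-6.100) − 1/(39.0) = -0.1896, so d_i = -5.275 cm.
m = −d_i/d_o = +0.1353.
|h_i| = |m|·h_o = 0.1353 × 5.3 = 0.717 cm. The image is virtual, upright and reduced, on the same side as the object.

0.717 cm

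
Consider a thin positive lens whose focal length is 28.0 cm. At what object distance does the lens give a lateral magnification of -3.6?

35.8 cm

m = −d_i/d_o ⇒ d_i = −m·d_o.
1/f = 1/d_o + 1/d_i = 1/d_o − 1/(m·d_o) = (1 − 1/m)/d_o, so d_o = f(1 − 1/m) = (28.00)(1 − 1/(-3.6)) = 35.8 cm.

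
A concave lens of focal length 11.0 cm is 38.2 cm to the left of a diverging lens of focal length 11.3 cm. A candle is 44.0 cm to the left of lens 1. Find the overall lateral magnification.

f₁ = −11.0 cm (diverging).
Lens 1: 1/d_i1 = 1/(-11.0) − 1/(44.0) = -0.1136, so d_i1 = -8.800 cm; m₁ = −d_i1/d_o1 = +0.2000.
d_o2 = 38.2 − (-8.800) = 47.00 cm.
f₂ = −11.3 cm (diverging).
Lens 2: 1/d_i2 = 1/(-11.3) − 1/(47.00) = -0.1098, so d_i2 = -9.110 cm; m₂ = −d_i2/d_o2 = +0.1938.
m = m₁·m₂ = (+0.2000)(+0.1938) = +0.0388.

m = +0.0388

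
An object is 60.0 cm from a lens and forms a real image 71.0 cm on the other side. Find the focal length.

Real image ⇒ d_i = +71.0 cm.
1/f = 1/d_o + 1/d_i = 1/(60.0) + 1/(71.0) = 0.03075, so f = 32.5 cm.
Since f is positive, the lens is converging.

f = 32.5 cm (converging)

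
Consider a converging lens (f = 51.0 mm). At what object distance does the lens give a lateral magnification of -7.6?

m = −d_i/d_o ⇒ d_i = −m·d_o.
1/f = 1/d_o + 1/d_i = 1/d_o − 1/(m·d_o) = (1 − 1/m)/d_o, so d_o = f(1 − 1/m) = (51.00)(1 − 1/(-7.6)) = 57.7 mm.

57.7 mm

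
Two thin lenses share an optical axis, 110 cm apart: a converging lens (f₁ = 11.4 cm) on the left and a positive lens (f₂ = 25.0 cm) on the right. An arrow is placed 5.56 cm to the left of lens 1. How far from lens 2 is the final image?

31.5 cm

Lens 1: 1/d_i1 = 1/f₁ − 1/d_o1 = 1/(11.4) − 1/(5.56) = -0.09214, so d_i1 = -10.85 cm.
The intermediate image is 10.85 cm to the left of lens 1 (virtual), which is 110 − (-10.85) = 120.8 cm to the left of lens 2, so d_o2 = +120.8 cm.
Lens 2: 1/d_i2 = 1/f₂ − 1/d_o2 = 1/(25.0) − 1/(120.8) = 0.03172, so d_i2 = 31.5 cm.
The final image is real, 31.5 cm to the right of lens 2 (overall magnification ≈ -0.51).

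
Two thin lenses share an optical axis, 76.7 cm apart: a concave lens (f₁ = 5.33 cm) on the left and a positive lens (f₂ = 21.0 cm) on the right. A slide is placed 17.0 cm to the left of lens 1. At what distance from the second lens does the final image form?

Lens 1 is diverging, so f₁ = −5.33 cm.
Lens 1: 1/d_i1 = 1/f₁ − 1/d_o1 = 1/(-5.33) − 1/(17.0) = -0.2464, so d_i1 = -4.058 cm.
The intermediate image is 4.058 cm to the left of lens 1 (virtual), which is 76.7 − (-4.058) = 80.76 cm to the left of lens 2, so d_o2 = +80.76 cm.
Lens 2: 1/d_i2 = 1/f₂ − 1/d_o2 = 1/(21.0) − 1/(80.76) = 0.03524, so d_i2 = 28.4 cm.
The final image is real, 28.4 cm to the right of lens 2 (overall magnification ≈ -0.084).

28.4 cm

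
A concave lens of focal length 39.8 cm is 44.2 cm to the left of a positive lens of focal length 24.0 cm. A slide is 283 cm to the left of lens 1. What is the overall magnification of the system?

f₁ = −39.8 cm (diverging).
Lens 1: 1/d_i1 = 1/(-39.8) − 1/(283) = -0.02866, so d_i1 = -34.89 cm; m₁ = −d_i1/d_o1 = +0.1233.
d_o2 = 44.2 − (-34.89) = 79.09 cm.
Lens 2: 1/d_i2 = 1/(24.0) − 1/(79.09) = 0.02902, so d_i2 = 34.46 cm; m₂ = −d_i2/d_o2 = -0.4357.
m = m₁·m₂ = (+0.1233)(-0.4357) = -0.0537.

m = -0.0537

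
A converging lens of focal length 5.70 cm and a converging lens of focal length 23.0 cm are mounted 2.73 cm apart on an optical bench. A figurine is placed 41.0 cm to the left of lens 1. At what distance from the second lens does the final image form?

3.33 cm

Lens 1: 1/d_i1 = 1/f₁ − 1/d_o1 = 1/(5.70) − 1/(41.0) = 0.1510, so d_i1 = 6.620 cm.
The intermediate image is 6.620 cm to the right of lens 1, which lies 3.890 cm to the right of lens 2 — a virtual object — so d_o2 = −3.890 cm.
Lens 2: 1/d_i2 = 1/f₂ − 1/d_o2 = 1/(23.0) − 1/(-3.890) = 0.3005, so d_i2 = 3.33 cm.
The final image is real, 3.33 cm to the right of lens 2 (overall magnification ≈ -0.14).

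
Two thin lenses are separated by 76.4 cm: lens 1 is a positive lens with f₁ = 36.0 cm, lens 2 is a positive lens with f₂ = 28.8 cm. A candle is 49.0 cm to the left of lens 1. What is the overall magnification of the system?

m = -0.905

Lens 1: 1/d_i1 = 1/(36.0) − 1/(49.0) = 0.007370, so d_i1 = 135.7 cm; m₁ = −d_i1/d_o1 = -2.769.
d_o2 = 76.4 − (135.7) = -59.30 cm (virtual object).
Lens 2: 1/d_i2 = 1/(28.8) − 1/(-59.30) = 0.05159, so d_i2 = 19.39 cm; m₂ = −d_i2/d_o2 = +0.3269.
m = m₁·m₂ = (-2.769)(+0.3269) = -0.905.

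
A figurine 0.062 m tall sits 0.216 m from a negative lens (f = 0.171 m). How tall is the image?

For a negative lens, f = -0.171 m.
1/d_i = 1/f − 1/d_o = 1/(-0.1710) − 1/(0.216) = -10.48, so d_i = -0.09544 m.
m = −d_i/d_o = +0.4419.
|h_i| = |m|·h_o = 0.4419 × 0.062 = 0.0274 m. The image is virtual, upright and reduced, on the same side as the object.

0.0274 m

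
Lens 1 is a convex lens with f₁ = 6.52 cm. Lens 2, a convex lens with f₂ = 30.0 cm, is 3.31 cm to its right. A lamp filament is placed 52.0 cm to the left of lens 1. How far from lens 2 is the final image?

Lens 1: 1/d_i1 = 1/f₁ − 1/d_o1 = 1/(6.52) − 1/(52.0) = 0.1341, so d_i1 = 7.455 cm.
The intermediate image is 7.455 cm to the right of lens 1, which lies 4.145 cm to the right of lens 2 — a virtual object — so d_o2 = −4.145 cm.
Lens 2: 1/d_i2 = 1/f₂ − 1/d_o2 = 1/(30.0) − 1/(-4.145) = 0.2746, so d_i2 = 3.64 cm.
The final image is real, 3.64 cm to the right of lens 2 (overall magnification ≈ -0.13).

3.64 cm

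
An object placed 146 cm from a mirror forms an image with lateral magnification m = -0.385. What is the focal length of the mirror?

f = 40.6 cm (concave)

m = −d_i/d_o ⇒ d_i = −m·d_o = −(-0.385)·(146) = 56.21 cm.
1/f = 1/d_o + 1/d_i = 1/(146) + 1/(56.21) = 0.02464, so f = 40.6 cm.
Since f is positive, the mirror is concave.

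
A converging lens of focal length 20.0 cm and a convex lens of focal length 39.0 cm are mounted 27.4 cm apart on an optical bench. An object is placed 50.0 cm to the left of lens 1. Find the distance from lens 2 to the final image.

5.15 cm

Lens 1: 1/d_i1 = 1/f₁ − 1/d_o1 = 1/(20.0) − 1/(50.0) = 0.03000, so d_i1 = 33.33 cm.
The intermediate image is 33.33 cm to the right of lens 1, which lies 5.930 cm to the right of lens 2 — a virtual object — so d_o2 = −5.930 cm.
Lens 2: 1/d_i2 = 1/f₂ − 1/d_o2 = 1/(39.0) − 1/(-5.930) = 0.1943, so d_i2 = 5.15 cm.
The final image is real, 5.15 cm to the right of lens 2 (overall magnification ≈ -0.58).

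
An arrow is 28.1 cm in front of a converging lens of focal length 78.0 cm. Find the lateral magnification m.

1/d_i = 1/f − 1/d_o = 1/(78.00) − 1/(28.1) = -0.02277, so d_i = -43.92 cm.
m = −d_i/d_o = −(-43.92)/(28.1) = +1.56.
The image is virtual, upright and enlarged, on the same side as the object.

m = +1.56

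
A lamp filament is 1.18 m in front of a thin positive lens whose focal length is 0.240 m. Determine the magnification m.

1/d_i = 1/f − 1/d_o = 1/(0.2400) − 1/(1.18) = 3.319, so d_i = 0.3013 m.
m = −d_i/d_o = −(0.3013)/(1.18) = -0.255.
The image is real, inverted and reduced, on the far side of the lens.

m = -0.255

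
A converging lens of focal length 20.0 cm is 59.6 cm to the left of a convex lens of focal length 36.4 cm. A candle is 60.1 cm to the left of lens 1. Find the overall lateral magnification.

m = -2.68

Lens 1: 1/d_i1 = 1/(20.0) − 1/(60.1) = 0.03336, so d_i1 = 29.98 cm; m₁ = −d_i1/d_o1 = -0.4988.
d_o2 = 59.6 − (29.98) = 29.62 cm.
Lens 2: 1/d_i2 = 1/(36.4) − 1/(29.62) = -0.006288, so d_i2 = -159.0 cm; m₂ = −d_i2/d_o2 = +5.369.
m = m₁·m₂ = (-0.4988)(+5.369) = -2.68.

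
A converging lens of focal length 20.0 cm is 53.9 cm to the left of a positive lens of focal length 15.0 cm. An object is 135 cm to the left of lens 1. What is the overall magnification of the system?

m = +0.169

Lens 1: 1/d_i1 = 1/(20.0) − 1/(135) = 0.04259, so d_i1 = 23.48 cm; m₁ = −d_i1/d_o1 = -0.1739.
d_o2 = 53.9 − (23.48) = 30.42 cm.
Lens 2: 1/d_i2 = 1/(15.0) − 1/(30.42) = 0.03379, so d_i2 = 29.59 cm; m₂ = −d_i2/d_o2 = -0.9728.
m = m₁·m₂ = (-0.1739)(-0.9728) = +0.169.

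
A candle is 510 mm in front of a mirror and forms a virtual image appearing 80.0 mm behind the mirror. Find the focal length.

f = -94.9 mm (convex)

Virtual image ⇒ d_i = −80.0 mm.
1/f = 1/d_o + 1/d_i = 1/(510) + 1/(-80.0) = -0.01054, so f = -94.9 mm.
Since f is negative, the mirror is convex.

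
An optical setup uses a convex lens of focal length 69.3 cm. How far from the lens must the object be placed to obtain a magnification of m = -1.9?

106 cm

m = −d_i/d_o ⇒ d_i = −m·d_o.
1/f = 1/d_o + 1/d_i = 1/d_o − 1/(m·d_o) = (1 − 1/m)/d_o, so d_o = f(1 − 1/m) = (69.30)(1 − 1/(-1.9)) = 106 cm.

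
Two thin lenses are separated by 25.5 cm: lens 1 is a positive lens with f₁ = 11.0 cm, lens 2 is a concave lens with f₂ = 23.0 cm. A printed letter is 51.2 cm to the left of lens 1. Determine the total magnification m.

m = -0.182

Lens 1: 1/d_i1 = 1/(11.0) − 1/(51.2) = 0.07138, so d_i1 = 14.01 cm; m₁ = −d_i1/d_o1 = -0.2736.
d_o2 = 25.5 − (14.01) = 11.49 cm.
f₂ = −23.0 cm (diverging).
Lens 2: 1/d_i2 = 1/(-23.0) − 1/(11.49) = -0.1305, so d_i2 = -7.662 cm; m₂ = −d_i2/d_o2 = +0.6669.
m = m₁·m₂ = (-0.2736)(+0.6669) = -0.182.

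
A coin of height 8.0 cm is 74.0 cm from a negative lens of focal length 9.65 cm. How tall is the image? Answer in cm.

0.923 cm

For a negative lens, f = -9.65 cm.
1/d_i = 1/f − 1/d_o = 1/(-9.650) − 1/(74.0) = -0.1171, so d_i = -8.537 cm.
m = −d_i/d_o = +0.1154.
|h_i| = |m|·h_o = 0.1154 × 8.0 = 0.923 cm. The image is virtual, upright and reduced, on the same side as the object.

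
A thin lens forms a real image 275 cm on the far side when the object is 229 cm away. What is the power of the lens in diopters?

d_i = +275 cm.
1/f = 1/d_o + 1/d_i = 1/(229) + 1/(275) = 0.008003 cm⁻¹.
f = 125.0 cm = 1.250 m, so P = 1/f = +0.800 D.

P = +0.800 D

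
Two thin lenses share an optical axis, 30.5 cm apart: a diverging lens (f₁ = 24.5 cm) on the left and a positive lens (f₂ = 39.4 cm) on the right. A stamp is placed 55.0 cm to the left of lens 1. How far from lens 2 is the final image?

232 cm

Lens 1 is diverging, so f₁ = −24.5 cm.
Lens 1: 1/d_i1 = 1/f₁ − 1/d_o1 = 1/(-24.5) − 1/(55.0) = -0.05900, so d_i1 = -16.95 cm.
The intermediate image is 16.95 cm to the left of lens 1 (virtual), which is 30.5 − (-16.95) = 47.45 cm to the left of lens 2, so d_o2 = +47.45 cm.
Lens 2: 1/d_i2 = 1/f₂ − 1/d_o2 = 1/(39.4) − 1/(47.45) = 0.004306, so d_i2 = 232 cm.
The final image is real, 232 cm to the right of lens 2 (overall magnification ≈ -1.5).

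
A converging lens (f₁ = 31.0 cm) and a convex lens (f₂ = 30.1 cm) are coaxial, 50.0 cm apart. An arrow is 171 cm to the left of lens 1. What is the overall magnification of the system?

Lens 1: 1/d_i1 = 1/(31.0) − 1/(171) = 0.02641, so d_i1 = 37.86 cm; m₁ = −d_i1/d_o1 = -0.2214.
d_o2 = 50.0 − (37.86) = 12.14 cm.
Lens 2: 1/d_i2 = 1/(30.1) − 1/(12.14) = -0.04915, so d_i2 = -20.35 cm; m₂ = −d_i2/d_o2 = +1.676.
m = m₁·m₂ = (-0.2214)(+1.676) = -0.371.

m = -0.371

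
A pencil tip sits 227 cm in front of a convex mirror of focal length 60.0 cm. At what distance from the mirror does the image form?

For a convex mirror, f = -60.0 cm.
Mirror equation: 1/d_i = 1/f − 1/d_o = 1/(-60.00) − 1/(227) = -0.01667 − 0.004405 = -0.02107, so d_i = -47.5 cm.
The image is virtual, upright and reduced, behind the mirror.

47.5 cm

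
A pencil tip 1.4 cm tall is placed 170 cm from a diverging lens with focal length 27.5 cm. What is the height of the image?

For a diverging lens, f = -27.5 cm.
1/d_i = 1/f − 1/d_o = 1/(-27.50) − 1/(170) = -0.04225, so d_i = -23.67 cm.
m = −d_i/d_o = +0.1392.
|h_i| = |m|·h_o = 0.1392 × 1.4 = 0.195 cm. The image is virtual, upright and reduced, on the same side as the object.

0.195 cm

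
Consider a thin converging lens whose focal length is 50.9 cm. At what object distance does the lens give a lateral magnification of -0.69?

125 cm

m = −d_i/d_o ⇒ d_i = −m·d_o.
1/f = 1/d_o + 1/d_i = 1/d_o − 1/(m·d_o) = (1 − 1/m)/d_o, so d_o = f(1 − 1/m) = (50.90)(1 − 1/(-0.69)) = 125 cm.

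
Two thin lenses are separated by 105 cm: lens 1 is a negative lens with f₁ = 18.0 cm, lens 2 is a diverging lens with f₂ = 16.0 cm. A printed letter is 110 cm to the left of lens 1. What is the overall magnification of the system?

m = +0.0165

f₁ = −18.0 cm (diverging).
Lens 1: 1/d_i1 = 1/(-18.0) − 1/(110) = -0.06465, so d_i1 = -15.47 cm; m₁ = −d_i1/d_o1 = +0.1406.
d_o2 = 105 − (-15.47) = 120.5 cm.
f₂ = −16.0 cm (diverging).
Lens 2: 1/d_i2 = 1/(-16.0) − 1/(120.5) = -0.07080, so d_i2 = -14.12 cm; m₂ = −d_i2/d_o2 = +0.1172.
m = m₁·m₂ = (+0.1406)(+0.1172) = +0.0165.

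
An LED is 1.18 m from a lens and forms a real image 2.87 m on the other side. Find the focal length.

f = 0.836 m (converging)

Real image ⇒ d_i = +2.87 m.
1/f = 1/d_o + 1/d_i = 1/(1.18) + 1/(2.87) = 1.196, so f = 0.836 m.
Since f is positive, the lens is converging.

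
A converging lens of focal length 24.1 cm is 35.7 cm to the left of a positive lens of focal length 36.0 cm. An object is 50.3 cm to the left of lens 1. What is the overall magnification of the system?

Lens 1: 1/d_i1 = 1/(24.1) − 1/(50.3) = 0.02161, so d_i1 = 46.27 cm; m₁ = −d_i1/d_o1 = -0.9199.
d_o2 = 35.7 − (46.27) = -10.57 cm (virtual object).
Lens 2: 1/d_i2 = 1/(36.0) − 1/(-10.57) = 0.1224, so d_i2 = 8.171 cm; m₂ = −d_i2/d_o2 = +0.7730.
m = m₁·m₂ = (-0.9199)(+0.7730) = -0.711.

m = -0.711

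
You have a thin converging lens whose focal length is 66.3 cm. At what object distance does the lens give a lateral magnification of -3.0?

88.4 cm

m = −d_i/d_o ⇒ d_i = −m·d_o.
1/f = 1/d_o + 1/d_i = 1/d_o − 1/(m·d_o) = (1 − 1/m)/d_o, so d_o = f(1 − 1/m) = (66.30)(1 − 1/(-3.0)) = 88.4 cm.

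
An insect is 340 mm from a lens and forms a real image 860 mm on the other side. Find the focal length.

f = 244 mm (converging)

Real image ⇒ d_i = +860 mm.
1/f = 1/d_o + 1/d_i = 1/(340) + 1/(860) = 0.004104, so f = 244 mm.
Since f is positive, the lens is converging.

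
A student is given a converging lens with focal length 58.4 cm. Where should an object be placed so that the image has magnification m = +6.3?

m = −d_i/d_o ⇒ d_i = −m·d_o.
1/f = 1/d_o + 1/d_i = 1/d_o − 1/(m·d_o) = (1 − 1/m)/d_o, so d_o = f(1 − 1/m) = (58.40)(1 − 1/(+6.3)) = 49.1 cm.

49.1 cm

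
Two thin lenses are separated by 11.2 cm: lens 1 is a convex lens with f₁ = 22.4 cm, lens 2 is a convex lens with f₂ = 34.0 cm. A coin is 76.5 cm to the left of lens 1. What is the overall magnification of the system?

Lens 1: 1/d_i1 = 1/(22.4) − 1/(76.5) = 0.03157, so d_i1 = 31.67 cm; m₁ = −d_i1/d_o1 = -0.4140.
d_o2 = 11.2 − (31.67) = -20.47 cm (virtual object).
Lens 2: 1/d_i2 = 1/(34.0) − 1/(-20.47) = 0.07826, so d_i2 = 12.78 cm; m₂ = −d_i2/d_o2 = +0.6242.
m = m₁·m₂ = (-0.4140)(+0.6242) = -0.258.

m = -0.258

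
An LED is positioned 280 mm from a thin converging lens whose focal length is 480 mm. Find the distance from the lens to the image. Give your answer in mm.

Lens equation: 1/s_i = 1/f − 1/s_o = 1/(480.0) − 1/(280) = 0.002083 − 0.003571 = -0.001488, so s_i = -672 mm.
The image is virtual, upright and enlarged, on the same side as the object.

672 mm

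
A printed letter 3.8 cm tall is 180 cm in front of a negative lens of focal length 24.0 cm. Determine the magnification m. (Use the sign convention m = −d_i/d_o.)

For a negative lens, f = -24.0 cm.
1/d_i = 1/f − 1/d_o = 1/(-24.00) − 1/(180) = -0.04722, so d_i = -21.18 cm.
m = −d_i/d_o = −(-21.18)/(180) = +0.118.
The image is virtual, upright and reduced, on the same side as the object.

m = +0.118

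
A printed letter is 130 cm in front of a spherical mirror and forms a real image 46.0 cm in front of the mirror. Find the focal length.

Real image ⇒ d_i = +46.0 cm.
1/f = 1/d_o + 1/d_i = 1/(130) + 1/(46.0) = 0.02943, so f = 34.0 cm.
Since f is positive, the spherical mirror is concave.

f = 34.0 cm (concave)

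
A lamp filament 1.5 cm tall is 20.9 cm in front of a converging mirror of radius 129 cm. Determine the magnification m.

m = +1.48

f = R/2 = 129/2 = 64.50 cm.
1/d_i = 1/f − 1/d_o = 1/(64.50) − 1/(20.9) = -0.03234, so d_i = -30.92 cm.
m = −d_i/d_o = −(-30.92)/(20.9) = +1.48.
The image is virtual, upright and enlarged, behind the mirror.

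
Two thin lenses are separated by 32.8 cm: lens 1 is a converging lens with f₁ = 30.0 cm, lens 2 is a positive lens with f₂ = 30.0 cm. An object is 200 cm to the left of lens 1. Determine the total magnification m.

m = -0.163

Lens 1: 1/d_i1 = 1/(30.0) − 1/(200) = 0.02833, so d_i1 = 35.29 cm; m₁ = −d_i1/d_o1 = -0.1764.
d_o2 = 32.8 − (35.29) = -2.490 cm (virtual object).
Lens 2: 1/d_i2 = 1/(30.0) − 1/(-2.490) = 0.4349, so d_i2 = 2.299 cm; m₂ = −d_i2/d_o2 = +0.9234.
m = m₁·m₂ = (-0.1764)(+0.9234) = -0.163.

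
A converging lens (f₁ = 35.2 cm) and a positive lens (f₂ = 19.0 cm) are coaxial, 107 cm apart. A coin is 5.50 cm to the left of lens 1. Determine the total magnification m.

Lens 1: 1/d_i1 = 1/(35.2) − 1/(5.50) = -0.1534, so d_i1 = -6.519 cm; m₁ = −d_i1/d_o1 = +1.185.
d_o2 = 107 − (-6.519) = 113.5 cm.
Lens 2: 1/d_i2 = 1/(19.0) − 1/(113.5) = 0.04382, so d_i2 = 22.82 cm; m₂ = −d_i2/d_o2 = -0.2011.
m = m₁·m₂ = (+1.185)(-0.2011) = -0.238.

m = -0.238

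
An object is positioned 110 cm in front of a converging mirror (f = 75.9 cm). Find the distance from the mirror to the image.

Mirror equation: 1/d_i = 1/f − 1/d_o = 1/(75.90) − 1/(110) = 0.01318 − 0.009091 = 0.004084, so d_i = 245 cm.
The image is real, inverted and enlarged, in front of the mirror.

245 cm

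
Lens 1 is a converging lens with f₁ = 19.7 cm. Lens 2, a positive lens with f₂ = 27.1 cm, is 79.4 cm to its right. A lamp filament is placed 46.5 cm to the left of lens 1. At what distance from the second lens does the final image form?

67.6 cm

Lens 1: 1/d_i1 = 1/f₁ − 1/d_o1 = 1/(19.7) − 1/(46.5) = 0.02926, so d_i1 = 34.18 cm.
The intermediate image is 34.18 cm to the right of lens 1, which is 79.4 − (34.18) = 45.22 cm to the left of lens 2, so d_o2 = +45.22 cm.
Lens 2: 1/d_i2 = 1/f₂ − 1/d_o2 = 1/(27.1) − 1/(45.22) = 0.01479, so d_i2 = 67.6 cm.
The final image is real, 67.6 cm to the right of lens 2 (overall magnification ≈ 1.1).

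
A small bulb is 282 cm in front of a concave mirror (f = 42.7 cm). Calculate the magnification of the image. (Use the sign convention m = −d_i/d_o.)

1/d_i = 1/f − 1/d_o = 1/(42.70) − 1/(282) = 0.01987, so d_i = 50.32 cm.
m = −d_i/d_o = −(50.32)/(282) = -0.178.
The image is real, inverted and reduced, in front of the mirror.

m = -0.178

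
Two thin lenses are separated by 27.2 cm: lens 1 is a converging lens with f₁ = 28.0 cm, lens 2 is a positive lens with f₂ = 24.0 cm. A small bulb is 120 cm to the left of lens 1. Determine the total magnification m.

m = -0.219

Lens 1: 1/d_i1 = 1/(28.0) − 1/(120) = 0.02738, so d_i1 = 36.52 cm; m₁ = −d_i1/d_o1 = -0.3043.
d_o2 = 27.2 − (36.52) = -9.320 cm (virtual object).
Lens 2: 1/d_i2 = 1/(24.0) − 1/(-9.320) = 0.1490, so d_i2 = 6.713 cm; m₂ = −d_i2/d_o2 = +0.7203.
m = m₁·m₂ = (-0.3043)(+0.7203) = -0.219.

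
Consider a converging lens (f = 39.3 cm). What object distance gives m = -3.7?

m = −d_i/d_o ⇒ d_i = −m·d_o.
1/f = 1/d_o + 1/d_i = 1/d_o − 1/(m·d_o) = (1 − 1/m)/d_o, so d_o = f(1 − 1/m) = (39.30)(1 − 1/(-3.7)) = 49.9 cm.

49.9 cm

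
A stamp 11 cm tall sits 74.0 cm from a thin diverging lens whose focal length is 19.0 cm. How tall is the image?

For a diverging lens, f = -19.0 cm.
1/d_i = 1/f − 1/d_o = 1/(-19.00) − 1/(74.0) = -0.06615, so d_i = -15.12 cm.
m = −d_i/d_o = +0.2043.
|h_i| = |m|·h_o = 0.2043 × 11 = 2.25 cm. The image is virtual, upright and reduced, on the same side as the object.

2.25 cm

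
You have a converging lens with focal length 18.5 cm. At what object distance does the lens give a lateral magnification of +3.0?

12.3 cm

m = −d_i/d_o ⇒ d_i = −m·d_o.
1/f = 1/d_o + 1/d_i = 1/d_o − 1/(m·d_o) = (1 − 1/m)/d_o, so d_o = f(1 − 1/m) = (18.50)(1 − 1/(+3.0)) = 12.3 cm.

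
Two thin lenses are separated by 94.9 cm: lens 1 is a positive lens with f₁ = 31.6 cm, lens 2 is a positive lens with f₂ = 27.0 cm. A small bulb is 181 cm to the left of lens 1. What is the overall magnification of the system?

Lens 1: 1/d_i1 = 1/(31.6) − 1/(181) = 0.02612, so d_i1 = 38.28 cm; m₁ = −d_i1/d_o1 = -0.2115.
d_o2 = 94.9 − (38.28) = 56.62 cm.
Lens 2: 1/d_i2 = 1/(27.0) − 1/(56.62) = 0.01938, so d_i2 = 51.61 cm; m₂ = −d_i2/d_o2 = -0.9115.
m = m₁·m₂ = (-0.2115)(-0.9115) = +0.193.

m = +0.193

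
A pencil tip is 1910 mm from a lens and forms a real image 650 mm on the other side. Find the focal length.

f = 485 mm (converging)

Real image ⇒ d_i = +650 mm.
1/f = 1/d_o + 1/d_i = 1/(1910) + 1/(650) = 0.002062, so f = 485 mm.
Since f is positive, the lens is converging.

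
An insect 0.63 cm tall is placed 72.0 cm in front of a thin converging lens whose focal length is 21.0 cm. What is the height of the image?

0.259 cm

1/d_i = 1/f − 1/d_o = 1/(21.00) − 1/(72.0) = 0.03373, so d_i = 29.65 cm.
m = −d_i/d_o = -0.4118.
|h_i| = |m|·h_o = 0.4118 × 0.63 = 0.259 cm. The image is real, inverted and reduced, on the far side of the lens.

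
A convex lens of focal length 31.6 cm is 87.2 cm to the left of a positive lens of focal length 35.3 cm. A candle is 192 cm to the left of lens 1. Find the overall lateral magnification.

Lens 1: 1/d_i1 = 1/(31.6) − 1/(192) = 0.02644, so d_i1 = 37.83 cm; m₁ = −d_i1/d_o1 = -0.1970.
d_o2 = 87.2 − (37.83) = 49.37 cm.
Lens 2: 1/d_i2 = 1/(35.3) − 1/(49.37) = 0.008073, so d_i2 = 123.9 cm; m₂ = −d_i2/d_o2 = -2.509.
m = m₁·m₂ = (-0.1970)(-2.509) = +0.494.

m = +0.494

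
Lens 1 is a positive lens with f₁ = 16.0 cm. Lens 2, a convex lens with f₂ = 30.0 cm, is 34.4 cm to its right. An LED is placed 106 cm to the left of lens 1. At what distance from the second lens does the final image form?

Lens 1: 1/d_i1 = 1/f₁ − 1/d_o1 = 1/(16.0) − 1/(106) = 0.05307, so d_i1 = 18.84 cm.
The intermediate image is 18.84 cm to the right of lens 1, which is 34.4 − (18.84) = 15.56 cm to the left of lens 2, so d_o2 = +15.56 cm.
Lens 2: 1/d_i2 = 1/f₂ − 1/d_o2 = 1/(30.0) − 1/(15.56) = -0.03093, so d_i2 = -32.3 cm.
The final image is virtual, 32.3 cm to the left of lens 2 (overall magnification ≈ -0.37).

32.3 cm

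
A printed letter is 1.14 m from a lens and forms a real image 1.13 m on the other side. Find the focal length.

Real image ⇒ d_i = +1.13 m.
1/f = 1/d_o + 1/d_i = 1/(1.14) + 1/(1.13) = 1.762, so f = 0.567 m.
Since f is positive, the lens is converging.

f = 0.567 m (converging)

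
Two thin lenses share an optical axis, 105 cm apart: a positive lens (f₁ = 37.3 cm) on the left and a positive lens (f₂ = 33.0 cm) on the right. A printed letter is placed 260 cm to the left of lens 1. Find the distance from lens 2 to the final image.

Lens 1: 1/d_i1 = 1/f₁ − 1/d_o1 = 1/(37.3) − 1/(260) = 0.02296, so d_i1 = 43.55 cm.
The intermediate image is 43.55 cm to the right of lens 1, which is 105 − (43.55) = 61.45 cm to the left of lens 2, so d_o2 = +61.45 cm.
Lens 2: 1/d_i2 = 1/f₂ − 1/d_o2 = 1/(33.0) − 1/(61.45) = 0.01403, so d_i2 = 71.3 cm.
The final image is real, 71.3 cm to the right of lens 2 (overall magnification ≈ 0.19).

71.3 cm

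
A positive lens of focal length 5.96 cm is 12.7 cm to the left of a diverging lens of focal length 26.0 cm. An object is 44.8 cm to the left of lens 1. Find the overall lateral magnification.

Lens 1: 1/d_i1 = 1/(5.96) − 1/(44.8) = 0.1455, so d_i1 = 6.875 cm; m₁ = −d_i1/d_o1 = -0.1535.
d_o2 = 12.7 − (6.875) = 5.825 cm.
f₂ = −26.0 cm (diverging).
Lens 2: 1/d_i2 = 1/(-26.0) − 1/(5.825) = -0.2101, so d_i2 = -4.759 cm; m₂ = −d_i2/d_o2 = +0.8170.
m = m₁·m₂ = (-0.1535)(+0.8170) = -0.125.

m = -0.125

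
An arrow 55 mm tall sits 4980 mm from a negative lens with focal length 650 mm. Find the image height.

For a negative lens, f = -650 mm.
1/d_i = 1/f − 1/d_o = 1/(-650.0) − 1/(4980) = -0.001739, so d_i = -575.0 mm.
m = −d_i/d_o = +0.1155.
|h_i| = |m|·h_o = 0.1155 × 55 = 6.35 mm. The image is virtual, upright and reduced, on the same side as the object.

6.35 mm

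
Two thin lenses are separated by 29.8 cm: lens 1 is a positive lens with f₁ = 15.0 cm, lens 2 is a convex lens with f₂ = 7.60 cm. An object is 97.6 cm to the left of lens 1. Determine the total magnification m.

m = +0.308

Lens 1: 1/d_i1 = 1/(15.0) − 1/(97.6) = 0.05642, so d_i1 = 17.72 cm; m₁ = −d_i1/d_o1 = -0.1816.
d_o2 = 29.8 − (17.72) = 12.08 cm.
Lens 2: 1/d_i2 = 1/(7.60) − 1/(12.08) = 0.04880, so d_i2 = 20.49 cm; m₂ = −d_i2/d_o2 = -1.696.
m = m₁·m₂ = (-0.1816)(-1.696) = +0.308.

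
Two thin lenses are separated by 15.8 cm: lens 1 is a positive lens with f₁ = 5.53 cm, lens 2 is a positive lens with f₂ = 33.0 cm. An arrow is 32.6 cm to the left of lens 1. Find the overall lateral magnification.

m = -0.283

Lens 1: 1/d_i1 = 1/(5.53) − 1/(32.6) = 0.1502, so d_i1 = 6.660 cm; m₁ = −d_i1/d_o1 = -0.2043.
d_o2 = 15.8 − (6.660) = 9.140 cm.
Lens 2: 1/d_i2 = 1/(33.0) − 1/(9.140) = -0.07911, so d_i2 = -12.64 cm; m₂ = −d_i2/d_o2 = +1.383.
m = m₁·m₂ = (-0.2043)(+1.383) = -0.283.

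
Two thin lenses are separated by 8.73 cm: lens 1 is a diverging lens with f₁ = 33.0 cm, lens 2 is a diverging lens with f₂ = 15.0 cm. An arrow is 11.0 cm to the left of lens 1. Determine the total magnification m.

m = +0.352

f₁ = −33.0 cm (diverging).
Lens 1: 1/d_i1 = 1/(-33.0) − 1/(11.0) = -0.1212, so d_i1 = -8.250 cm; m₁ = −d_i1/d_o1 = +0.7500.
d_o2 = 8.73 − (-8.250) = 16.98 cm.
f₂ = −15.0 cm (diverging).
Lens 2: 1/d_i2 = 1/(-15.0) − 1/(16.98) = -0.1256, so d_i2 = -7.964 cm; m₂ = −d_i2/d_o2 = +0.4690.
m = m₁·m₂ = (+0.7500)(+0.4690) = +0.352.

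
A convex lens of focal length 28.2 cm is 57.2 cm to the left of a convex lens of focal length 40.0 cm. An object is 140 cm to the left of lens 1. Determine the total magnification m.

m = -0.557

Lens 1: 1/d_i1 = 1/(28.2) − 1/(140) = 0.02832, so d_i1 = 35.31 cm; m₁ = −d_i1/d_o1 = -0.2522.
d_o2 = 57.2 − (35.31) = 21.89 cm.
Lens 2: 1/d_i2 = 1/(40.0) − 1/(21.89) = -0.02068, so d_i2 = -48.35 cm; m₂ = −d_i2/d_o2 = +2.209.
m = m₁·m₂ = (-0.2522)(+2.209) = -0.557.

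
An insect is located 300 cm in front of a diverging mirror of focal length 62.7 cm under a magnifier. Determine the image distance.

For a diverging mirror, f = -62.7 cm.
Mirror equation: 1/d_i = 1/f − 1/d_o = 1/(-62.70) − 1/(300) = -0.01595 − 0.003333 = -0.01928, so d_i = -51.9 cm.
The image is virtual, upright and reduced, behind the mirror.

51.9 cm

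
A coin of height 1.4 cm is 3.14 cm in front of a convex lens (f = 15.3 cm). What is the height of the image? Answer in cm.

1.76 cm

1/d_i = 1/f − 1/d_o = 1/(15.30) − 1/(3.14) = -0.2531, so d_i = -3.951 cm.
m = −d_i/d_o = +1.258.
|h_i| = |m|·h_o = 1.258 × 1.4 = 1.76 cm. The image is virtual, upright and enlarged, on the same side as the object.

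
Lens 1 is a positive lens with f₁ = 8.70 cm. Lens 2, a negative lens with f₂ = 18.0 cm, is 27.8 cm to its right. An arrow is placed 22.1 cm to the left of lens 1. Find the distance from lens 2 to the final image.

Lens 1: 1/d_i1 = 1/f₁ − 1/d_o1 = 1/(8.70) − 1/(22.1) = 0.06969, so d_i1 = 14.35 cm.
The intermediate image is 14.35 cm to the right of lens 1, which is 27.8 − (14.35) = 13.45 cm to the left of lens 2, so d_o2 = +13.45 cm.
Lens 2 is diverging, so f₂ = −18.0 cm.
Lens 2: 1/d_i2 = 1/f₂ − 1/d_o2 = 1/(-18.0) − 1/(13.45) = -0.1299, so d_i2 = -7.70 cm.
The final image is virtual, 7.70 cm to the left of lens 2 (overall magnification ≈ -0.37).

7.70 cm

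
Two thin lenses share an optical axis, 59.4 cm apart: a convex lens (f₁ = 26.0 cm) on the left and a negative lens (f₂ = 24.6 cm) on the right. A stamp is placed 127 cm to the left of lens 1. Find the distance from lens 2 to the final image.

Lens 1: 1/d_i1 = 1/f₁ − 1/d_o1 = 1/(26.0) − 1/(127) = 0.03059, so d_i1 = 32.69 cm.
The intermediate image is 32.69 cm to the right of lens 1, which is 59.4 − (32.69) = 26.71 cm to the left of lens 2, so d_o2 = +26.71 cm.
Lens 2 is diverging, so f₂ = −24.6 cm.
Lens 2: 1/d_i2 = 1/f₂ − 1/d_o2 = 1/(-24.6) − 1/(26.71) = -0.07809, so d_i2 = -12.8 cm.
The final image is virtual, 12.8 cm to the left of lens 2 (overall magnification ≈ -0.12).

12.8 cm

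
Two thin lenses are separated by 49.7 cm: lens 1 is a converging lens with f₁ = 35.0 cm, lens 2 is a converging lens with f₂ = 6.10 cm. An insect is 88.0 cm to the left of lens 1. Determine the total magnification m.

Lens 1: 1/d_i1 = 1/(35.0) − 1/(88.0) = 0.01721, so d_i1 = 58.11 cm; m₁ = −d_i1/d_o1 = -0.6603.
d_o2 = 49.7 − (58.11) = -8.410 cm (virtual object).
Lens 2: 1/d_i2 = 1/(6.10) − 1/(-8.410) = 0.2828, so d_i2 = 3.536 cm; m₂ = −d_i2/d_o2 = +0.4204.
m = m₁·m₂ = (-0.6603)(+0.4204) = -0.278.

m = -0.278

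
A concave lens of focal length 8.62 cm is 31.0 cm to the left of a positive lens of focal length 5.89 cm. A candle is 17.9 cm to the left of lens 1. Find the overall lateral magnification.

f₁ = −8.62 cm (diverging).
Lens 1: 1/d_i1 = 1/(-8.62) − 1/(17.9) = -0.1719, so d_i1 = -5.818 cm; m₁ = −d_i1/d_o1 = +0.3250.
d_o2 = 31.0 − (-5.818) = 36.82 cm.
Lens 2: 1/d_i2 = 1/(5.89) − 1/(36.82) = 0.1426, so d_i2 = 7.012 cm; m₂ = −d_i2/d_o2 = -0.1904.
m = m₁·m₂ = (+0.3250)(-0.1904) = -0.0619.

m = -0.0619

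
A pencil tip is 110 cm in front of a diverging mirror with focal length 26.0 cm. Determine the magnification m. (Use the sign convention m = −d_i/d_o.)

For a diverging mirror, f = -26.0 cm.
1/d_i = 1/f − 1/d_o = 1/(-26.00) − 1/(110) = -0.04755, so d_i = -21.03 cm.
m = −d_i/d_o = −(-21.03)/(110) = +0.191.
The image is virtual, upright and reduced, behind the mirror.

m = +0.191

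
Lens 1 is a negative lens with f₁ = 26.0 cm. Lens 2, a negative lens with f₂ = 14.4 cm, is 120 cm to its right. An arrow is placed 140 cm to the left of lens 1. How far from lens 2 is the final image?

13.1 cm

Lens 1 is diverging, so f₁ = −26.0 cm.
Lens 1: 1/d_i1 = 1/f₁ − 1/d_o1 = 1/(-26.0) − 1/(140) = -0.04560, so d_i1 = -21.93 cm.
The intermediate image is 21.93 cm to the left of lens 1 (virtual), which is 120 − (-21.93) = 141.9 cm to the left of lens 2, so d_o2 = +141.9 cm.
Lens 2 is diverging, so f₂ = −14.4 cm.
Lens 2: 1/d_i2 = 1/f₂ − 1/d_o2 = 1/(-14.4) − 1/(141.9) = -0.07649, so d_i2 = -13.1 cm.
The final image is virtual, 13.1 cm to the left of lens 2 (overall magnification ≈ 0.014).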